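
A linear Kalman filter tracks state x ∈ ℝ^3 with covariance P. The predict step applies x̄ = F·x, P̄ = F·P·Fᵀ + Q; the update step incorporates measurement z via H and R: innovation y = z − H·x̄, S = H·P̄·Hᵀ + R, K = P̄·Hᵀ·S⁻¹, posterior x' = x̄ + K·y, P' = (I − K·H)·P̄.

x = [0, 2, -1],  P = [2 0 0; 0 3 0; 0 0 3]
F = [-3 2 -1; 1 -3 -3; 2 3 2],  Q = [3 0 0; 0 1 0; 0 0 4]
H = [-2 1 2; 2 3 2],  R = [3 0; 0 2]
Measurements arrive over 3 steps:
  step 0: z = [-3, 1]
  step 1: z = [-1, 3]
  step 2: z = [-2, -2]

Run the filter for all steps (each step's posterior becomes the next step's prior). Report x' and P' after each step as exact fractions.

step 0: x̄ = F·x = [5, -3, 4]
step 0: P̄ = F·P·Fᵀ + Q = [36 -15 0; -15 57 -41; 0 -41 51]
step 0: y = z − H·x̄ = [2, -8]
step 0: S = H·P̄·Hᵀ + R = [304 -37; -37 191]
step 0: K = P̄·Hᵀ·S⁻¹ = [-15618/56695 4989/56695; 3138/56695 18121/56695; 10874/56695 -4127/56695]
step 0: x' = x̄ + K·y = [212327/56695, -308777/56695, 281544/56695]
step 0: P' = (I − K·H)·P̄ = [547551/56695 -1066686/56695 1057467/56695; -1066686/56695 2146786/56695 -2135372/56695; 1057467/56695 -2135372/56695 2141464/56695]
step 1: x̄ = F·x = [-1536079/56695, 294026/56695, 61411/56695]
step 1: P̄ = F·P·Fᵀ + Q = [43513174/56695 -4966671/56695 50804/56695; -4966671/56695 817114/56695 -73986/56695; 50804/56695 -73986/56695 338954/56695]
step 1: y = z − H·x̄ = [-3545701/56695, 2237343/56695]
step 1: S = H·P̄·Hᵀ + R = [195560019/56695 -150970742/56695; -150970742/56695 122794476/56695]
step 1: K = P̄·Hᵀ·S⁻¹ = [-3346428387/10772776432 4444543669/21545552864; 330769761/2693194108 478646297/5386388216; 27963575/234190792 70886847/468381584]
step 1: x' = x̄ + K·y = [10215474463/21545552864, 5450441467/5386388216, -192944339/468381584]
step 1: P' = (I − K·H)·P̄ = [26088567389/21545552864 -9423326487/5386388216 758607287/468381584; -9423326487/5386388216 4583247497/1346597054 -382554613/117095396; 758607287/468381584 -382554613/117095396 803803619/234190792]
step 2: x̄ = F·x = [21832547941/21545552864, -28563504359/21545552864, 34042683671/10772776432]
step 2: P̄ = F·P·Fᵀ + Q = [1609967015605/21545552864 -220696400471/21545552864 -12765255593/10772776432; -220696400471/21545552864 122934502573/21545552864 -11081596781/10772776432; -12765255593/10772776432 -11081596781/10772776432 32122769277/5386388216]
step 2: y = z − H·x̄ = [-9730294561/1958686624, -137236423217/21545552864]
step 2: S = H·P̄·Hᵀ + R = [739980040831/1958686624 -441056381171/1958686624; -441056381171/1958686624 4984774781853/21545552864]
step 2: K = P̄·Hᵀ·S⁻¹ = [-243360316626906/790731800862433 160789982135763/790731800862433; 93980274802494/790731800862433 72923585999871/790731800862433; 97538284230284/790731800862433 117050758846506/790731800862433]
step 2: x' = x̄ + K·y = [986054582357972/790731800862433, -1979659419510802/790731800862433, 1268651550621105/790731800862433]
step 2: P' = (I − K·H)·P̄ = [939741777357848/790731800862433 -1353653097639574/790731800862433 1251527851237276/790731800862433; -1353653097639574/790731800862433 2639259369075278/790731800862433 -2532312369973472/790731800862433; 1251527851237276/790731800862433 -2532312369973472/790731800862433 2663991462569438/790731800862433]

step 0: x' = [212327/56695, -308777/56695, 281544/56695], P' = [547551/56695 -1066686/56695 1057467/56695; -1066686/56695 2146786/56695 -2135372/56695; 1057467/56695 -2135372/56695 2141464/56695]
step 1: x' = [10215474463/21545552864, 5450441467/5386388216, -192944339/468381584], P' = [26088567389/21545552864 -9423326487/5386388216 758607287/468381584; -9423326487/5386388216 4583247497/1346597054 -382554613/117095396; 758607287/468381584 -382554613/117095396 803803619/234190792]
step 2: x' = [986054582357972/790731800862433, -1979659419510802/790731800862433, 1268651550621105/790731800862433], P' = [939741777357848/790731800862433 -1353653097639574/790731800862433 1251527851237276/790731800862433; -1353653097639574/790731800862433 2639259369075278/790731800862433 -2532312369973472/790731800862433; 1251527851237276/790731800862433 -2532312369973472/790731800862433 2663991462569438/790731800862433]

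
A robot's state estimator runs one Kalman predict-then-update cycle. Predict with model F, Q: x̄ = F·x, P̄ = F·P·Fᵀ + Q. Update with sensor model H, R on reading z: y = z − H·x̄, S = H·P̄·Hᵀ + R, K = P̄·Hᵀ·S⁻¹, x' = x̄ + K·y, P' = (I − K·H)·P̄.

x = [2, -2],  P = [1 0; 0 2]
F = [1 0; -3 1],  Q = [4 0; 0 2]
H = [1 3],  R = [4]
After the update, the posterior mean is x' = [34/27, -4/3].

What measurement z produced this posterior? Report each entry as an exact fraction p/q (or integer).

x̄ = F·x = [2, -8]
P̄ = F·P·Fᵀ + Q = [5 -3; -3 13]
S = H·P̄·Hᵀ + R = [108]
K = P̄·Hᵀ·S⁻¹ = [-1/27; 1/3]
x' − x̄ = [-20/27, 20/3] = K·y
y = (KᵀK)⁻¹·Kᵀ·(x' − x̄) = [20]
z = y + H·x̄ = [20] + [-22] = [-2]

z = [-2]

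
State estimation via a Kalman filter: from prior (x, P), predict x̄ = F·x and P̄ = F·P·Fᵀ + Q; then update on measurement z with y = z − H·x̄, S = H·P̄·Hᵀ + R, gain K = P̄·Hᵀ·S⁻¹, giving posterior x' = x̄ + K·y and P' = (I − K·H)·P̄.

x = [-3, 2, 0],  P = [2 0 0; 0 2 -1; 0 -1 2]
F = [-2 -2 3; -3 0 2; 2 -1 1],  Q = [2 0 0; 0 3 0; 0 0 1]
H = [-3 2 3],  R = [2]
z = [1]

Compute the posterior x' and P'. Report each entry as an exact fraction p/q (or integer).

x̄ = F·x = [2, 9, -8]
P̄ = F·P·Fᵀ + Q = [48 28 7; 28 29 -6; 7 -6 15]
y = z − H·x̄ = [13]
S = H·P̄·Hᵀ + R = [151]
K = P̄·Hᵀ·S⁻¹ = [-67/151; -44/151; 12/151]
x' = x̄ + K·y = [-569/151, 787/151, -1052/151]
P' = (I − K·H)·P̄ = [2759/151 1280/151 1861/151; 1280/151 2443/151 -378/151; 1861/151 -378/151 2121/151]

x' = [-569/151, 787/151, -1052/151]
P' = [2759/151 1280/151 1861/151; 1280/151 2443/151 -378/151; 1861/151 -378/151 2121/151]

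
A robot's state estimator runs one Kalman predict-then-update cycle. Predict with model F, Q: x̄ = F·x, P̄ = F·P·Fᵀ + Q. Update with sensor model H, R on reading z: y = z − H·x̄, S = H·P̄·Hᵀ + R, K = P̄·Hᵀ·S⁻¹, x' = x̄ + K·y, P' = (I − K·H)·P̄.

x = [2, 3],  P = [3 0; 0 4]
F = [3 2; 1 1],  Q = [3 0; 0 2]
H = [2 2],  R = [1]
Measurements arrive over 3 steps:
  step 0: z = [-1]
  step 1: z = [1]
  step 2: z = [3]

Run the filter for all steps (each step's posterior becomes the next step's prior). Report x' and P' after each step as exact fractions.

step 0: x̄ = F·x = [12, 5]
step 0: P̄ = F·P·Fᵀ + Q = [46 17; 17 9]
step 0: y = z − H·x̄ = [-35]
step 0: S = H·P̄·Hᵀ + R = [357]
step 0: K = P̄·Hᵀ·S⁻¹ = [6/17; 52/357]
step 0: x' = x̄ + K·y = [-6/17, -5/51]
step 0: P' = (I − K·H)·P̄ = [26/17 -23/17; -23/17 509/357]
step 1: x̄ = F·x = [-64/51, -23/51]
step 1: P̄ = F·P·Fᵀ + Q = [2225/357 241/357; 241/357 803/357]
step 1: y = z − H·x̄ = [75/17]
step 1: S = H·P̄·Hᵀ + R = [4799/119]
step 1: K = P̄·Hᵀ·S⁻¹ = [1644/4799; 696/4799]
step 1: x' = x̄ + K·y = [3692/14397, 2719/14397]
step 1: P' = (I − K·H)·P̄ = [21593/14397 -19127/14397; -19127/14397 20171/14397]
step 2: x̄ = F·x = [16514/14397, 2137/4799]
step 2: P̄ = F·P·Fᵀ + Q = [88688/14397 3162/4799; 3162/4799 10768/4799]
step 2: y = z − H·x̄ = [-2659/14397]
step 2: S = H·P̄·Hᵀ + R = [574253/14397]
step 2: K = P̄·Hᵀ·S⁻¹ = [196348/574253; 83580/574253]
step 2: x' = x̄ + K·y = [622430/574253, 240279/574253]
step 2: P' = (I − K·H)·P̄ = [859680/574253 -761506/574253; -761506/574253 803296/574253]

step 0: x' = [-6/17, -5/51], P' = [26/17 -23/17; -23/17 509/357]
step 1: x' = [3692/14397, 2719/14397], P' = [21593/14397 -19127/14397; -19127/14397 20171/14397]
step 2: x' = [622430/574253, 240279/574253], P' = [859680/574253 -761506/574253; -761506/574253 803296/574253]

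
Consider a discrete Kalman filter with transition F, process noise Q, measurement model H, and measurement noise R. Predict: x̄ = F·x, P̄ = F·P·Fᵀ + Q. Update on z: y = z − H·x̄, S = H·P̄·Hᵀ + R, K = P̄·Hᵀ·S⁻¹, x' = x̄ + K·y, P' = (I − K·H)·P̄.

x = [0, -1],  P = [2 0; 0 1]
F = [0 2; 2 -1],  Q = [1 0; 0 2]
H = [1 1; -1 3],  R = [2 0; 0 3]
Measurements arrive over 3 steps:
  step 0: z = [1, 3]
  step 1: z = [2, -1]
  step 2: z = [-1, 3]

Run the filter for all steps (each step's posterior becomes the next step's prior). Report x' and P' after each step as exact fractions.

step 0: x' = [-243/545, 502/545], P' = [1101/1090 141/1090; 141/1090 321/1090]
step 1: x' = [647440/372919, 56560/372919], P' = [304149/372919 40947/372919; 40947/372919 107071/372919]
step 2: x' = [-27236939/37322250, 12112003/15995250], P' = [10071787/12440750 569551/5331750; 569551/5331750 4553161/15995250]

step 0: x̄ = F·x = [-2, 1]
step 0: P̄ = F·P·Fᵀ + Q = [5 -2; -2 11]
step 0: y = z − H·x̄ = [2, -2]
step 0: S = H·P̄·Hᵀ + R = [14 24; 24 119]
step 0: K = P̄·Hᵀ·S⁻¹ = [621/1090 -113/545; 231/1090 137/545]
step 0: x' = x̄ + K·y = [-243/545, 502/545]
step 0: P' = (I − K·H)·P̄ = [1101/1090 141/1090; 141/1090 321/1090]
step 1: x̄ = F·x = [1004/545, -988/545]
step 1: P̄ = F·P·Fᵀ + Q = [1187/545 -39/545; -39/545 6341/1090]
step 1: y = z − H·x̄ = [1074/545, 3423/545]
step 1: S = H·P̄·Hᵀ + R = [10739/1090 16493/1090; 16493/1090 63181/1090]
step 1: K = P̄·Hᵀ·S⁻¹ = [172548/372919 -60436/372919; 74009/372919 93422/372919]
step 1: x' = x̄ + K·y = [647440/372919, 56560/372919]
step 1: P' = (I − K·H)·P̄ = [304149/372919 40947/372919; 40947/372919 107071/372919]
step 2: x̄ = F·x = [113120/372919, 1238320/372919]
step 2: P̄ = F·P·Fᵀ + Q = [801203/372919 -50354/372919; -50354/372919 1905717/372919]
step 2: y = z − H·x̄ = [-1724359/372919, -2483083/372919]
step 2: S = H·P̄·Hᵀ + R = [3352050/372919 4815240/372919; 4815240/372919 19373537/372919]
step 2: K = P̄·Hᵀ·S⁻¹ = [17101109/37322250 -202831/1244075; 3130907/15995250 132787/533175]
step 2: x' = x̄ + K·y = [-27236939/37322250, 12112003/15995250]
step 2: P' = (I − K·H)·P̄ = [10071787/12440750 569551/5331750; 569551/5331750 4553161/15995250]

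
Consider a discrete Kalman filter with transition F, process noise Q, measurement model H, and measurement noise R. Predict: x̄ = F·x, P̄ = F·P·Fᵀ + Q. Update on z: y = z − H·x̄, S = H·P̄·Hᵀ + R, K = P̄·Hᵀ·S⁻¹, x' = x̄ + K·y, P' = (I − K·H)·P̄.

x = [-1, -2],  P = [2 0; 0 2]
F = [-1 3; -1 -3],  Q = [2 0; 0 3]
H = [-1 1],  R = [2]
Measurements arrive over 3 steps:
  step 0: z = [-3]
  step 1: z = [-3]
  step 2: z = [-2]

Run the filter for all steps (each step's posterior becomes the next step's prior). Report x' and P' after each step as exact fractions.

step 0: x' = [175/79, -32/79], P' = [294/79 218/79; 218/79 296/79]
step 1: x' = [-1433/1019, -4412/1019], P' = [35572/11209 27216/11209; 27216/11209 40962/11209]
step 2: x' = [-260399/310619, -756193/310619], P' = [4752644/1553095 3559768/1553095; 3559768/1553095 5428246/1553095]

step 0: x̄ = F·x = [-5, 7]
step 0: P̄ = F·P·Fᵀ + Q = [22 -16; -16 23]
step 0: y = z − H·x̄ = [-15]
step 0: S = H·P̄·Hᵀ + R = [79]
step 0: K = P̄·Hᵀ·S⁻¹ = [-38/79; 39/79]
step 0: x' = x̄ + K·y = [175/79, -32/79]
step 0: P' = (I − K·H)·P̄ = [294/79 218/79; 218/79 296/79]
step 1: x̄ = F·x = [-271/79, -1]
step 1: P̄ = F·P·Fᵀ + Q = [1808/79 -30; -30 57]
step 1: y = z − H·x̄ = [-429/79]
step 1: S = H·P̄·Hᵀ + R = [11209/79]
step 1: K = P̄·Hᵀ·S⁻¹ = [-4178/11209; 6873/11209]
step 1: x' = x̄ + K·y = [-1433/1019, -4412/1019]
step 1: P' = (I − K·H)·P̄ = [35572/11209 27216/11209; 27216/11209 40962/11209]
step 2: x̄ = F·x = [-11803/1019, 14669/1019]
step 2: P̄ = F·P·Fᵀ + Q = [263352/11209 -333086/11209; -333086/11209 601153/11209]
step 2: y = z − H·x̄ = [-28510/1019]
step 2: S = H·P̄·Hᵀ + R = [1553095/11209]
step 2: K = P̄·Hᵀ·S⁻¹ = [-596438/1553095; 934239/1553095]
step 2: x' = x̄ + K·y = [-260399/310619, -756193/310619]
step 2: P' = (I − K·H)·P̄ = [4752644/1553095 3559768/1553095; 3559768/1553095 5428246/1553095]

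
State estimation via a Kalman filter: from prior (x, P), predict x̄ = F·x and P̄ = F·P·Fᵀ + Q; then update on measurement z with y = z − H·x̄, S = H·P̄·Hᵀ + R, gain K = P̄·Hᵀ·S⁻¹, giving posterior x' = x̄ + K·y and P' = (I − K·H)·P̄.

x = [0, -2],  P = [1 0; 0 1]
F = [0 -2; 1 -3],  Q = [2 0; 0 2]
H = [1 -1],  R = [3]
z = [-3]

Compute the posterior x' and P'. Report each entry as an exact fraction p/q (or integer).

x' = [4, 20/3]
P' = [6 6; 6 8]

x̄ = F·x = [4, 6]
P̄ = F·P·Fᵀ + Q = [6 6; 6 12]
y = z − H·x̄ = [-1]
S = H·P̄·Hᵀ + R = [9]
K = P̄·Hᵀ·S⁻¹ = [0; -2/3]
x' = x̄ + K·y = [4, 20/3]
P' = (I − K·H)·P̄ = [6 6; 6 8]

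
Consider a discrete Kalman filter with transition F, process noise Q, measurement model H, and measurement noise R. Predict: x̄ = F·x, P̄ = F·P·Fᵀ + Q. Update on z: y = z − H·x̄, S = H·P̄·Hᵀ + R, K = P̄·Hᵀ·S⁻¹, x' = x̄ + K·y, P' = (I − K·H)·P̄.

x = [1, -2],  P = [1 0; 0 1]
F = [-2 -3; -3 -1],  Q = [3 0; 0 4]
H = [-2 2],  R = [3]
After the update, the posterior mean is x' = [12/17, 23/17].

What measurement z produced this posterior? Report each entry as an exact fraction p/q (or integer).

x̄ = F·x = [4, -1]
P̄ = F·P·Fᵀ + Q = [16 9; 9 14]
S = H·P̄·Hᵀ + R = [51]
K = P̄·Hᵀ·S⁻¹ = [-14/51; 10/51]
x' − x̄ = [-56/17, 40/17] = K·y
y = (KᵀK)⁻¹·Kᵀ·(x' − x̄) = [12]
z = y + H·x̄ = [12] + [-10] = [2]

z = [2]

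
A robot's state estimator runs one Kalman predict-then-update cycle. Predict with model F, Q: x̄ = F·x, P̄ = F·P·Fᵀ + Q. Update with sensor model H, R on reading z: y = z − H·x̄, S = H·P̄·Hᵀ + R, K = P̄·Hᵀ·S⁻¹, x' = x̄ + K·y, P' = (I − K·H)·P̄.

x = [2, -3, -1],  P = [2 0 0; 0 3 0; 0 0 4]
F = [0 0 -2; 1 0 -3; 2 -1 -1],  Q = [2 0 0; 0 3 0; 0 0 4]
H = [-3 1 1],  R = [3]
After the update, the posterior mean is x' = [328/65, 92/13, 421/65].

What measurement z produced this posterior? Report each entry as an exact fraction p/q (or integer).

z = [-2]

x̄ = F·x = [2, 5, 8]
P̄ = F·P·Fᵀ + Q = [18 24 8; 24 41 16; 8 16 19]
S = H·P̄·Hᵀ + R = [65]
K = P̄·Hᵀ·S⁻¹ = [-22/65; -3/13; 11/65]
x' − x̄ = [198/65, 27/13, -99/65] = K·y
y = (KᵀK)⁻¹·Kᵀ·(x' − x̄) = [-9]
z = y + H·x̄ = [-9] + [7] = [-2]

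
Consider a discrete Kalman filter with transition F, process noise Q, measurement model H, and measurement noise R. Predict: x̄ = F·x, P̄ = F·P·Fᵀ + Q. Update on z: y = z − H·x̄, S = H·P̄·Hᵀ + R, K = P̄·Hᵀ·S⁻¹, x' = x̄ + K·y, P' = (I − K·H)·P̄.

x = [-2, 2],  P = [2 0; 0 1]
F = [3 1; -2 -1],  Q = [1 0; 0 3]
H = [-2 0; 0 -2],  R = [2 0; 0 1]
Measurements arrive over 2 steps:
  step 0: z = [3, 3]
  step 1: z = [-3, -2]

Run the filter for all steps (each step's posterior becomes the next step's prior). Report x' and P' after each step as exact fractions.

step 0: x' = [-926/657, -907/657], P' = [304/657 -13/657; -13/657 154/657]
step 1: x' = [98966/115119, 112220/115119], P' = [50653/115119 -1913/115119; -1913/115119 26881/115119]

step 0: x̄ = F·x = [-4, 2]
step 0: P̄ = F·P·Fᵀ + Q = [20 -13; -13 12]
step 0: y = z − H·x̄ = [-5, 7]
step 0: S = H·P̄·Hᵀ + R = [82 -52; -52 49]
step 0: K = P̄·Hᵀ·S⁻¹ = [-304/657 26/657; 13/657 -308/657]
step 0: x' = x̄ + K·y = [-926/657, -907/657]
step 0: P' = (I − K·H)·P̄ = [304/657 -13/657; -13/657 154/657]
step 1: x̄ = F·x = [-3685/657, 2759/657]
step 1: P̄ = F·P·Fᵀ + Q = [3469/657 -1913/657; -1913/657 3289/657]
step 1: y = z − H·x̄ = [-9341/657, 4204/657]
step 1: S = H·P̄·Hᵀ + R = [15190/657 -7652/657; -7652/657 13813/657]
step 1: K = P̄·Hᵀ·S⁻¹ = [-50653/115119 3826/115119; 1913/115119 -53762/115119]
step 1: x' = x̄ + K·y = [98966/115119, 112220/115119]
step 1: P' = (I − K·H)·P̄ = [50653/115119 -1913/115119; -1913/115119 26881/115119]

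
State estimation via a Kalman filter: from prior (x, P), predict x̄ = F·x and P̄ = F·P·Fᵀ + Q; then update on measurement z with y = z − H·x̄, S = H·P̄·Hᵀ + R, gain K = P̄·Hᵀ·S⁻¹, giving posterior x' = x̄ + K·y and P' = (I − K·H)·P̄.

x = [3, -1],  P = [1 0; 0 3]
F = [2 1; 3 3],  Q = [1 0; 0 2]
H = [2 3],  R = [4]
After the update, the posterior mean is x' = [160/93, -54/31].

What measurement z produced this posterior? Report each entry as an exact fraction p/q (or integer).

x̄ = F·x = [5, 6]
P̄ = F·P·Fᵀ + Q = [8 15; 15 38]
S = H·P̄·Hᵀ + R = [558]
K = P̄·Hᵀ·S⁻¹ = [61/558; 8/31]
x' − x̄ = [-305/93, -240/31] = K·y
y = (KᵀK)⁻¹·Kᵀ·(x' − x̄) = [-30]
z = y + H·x̄ = [-30] + [28] = [-2]

z = [-2]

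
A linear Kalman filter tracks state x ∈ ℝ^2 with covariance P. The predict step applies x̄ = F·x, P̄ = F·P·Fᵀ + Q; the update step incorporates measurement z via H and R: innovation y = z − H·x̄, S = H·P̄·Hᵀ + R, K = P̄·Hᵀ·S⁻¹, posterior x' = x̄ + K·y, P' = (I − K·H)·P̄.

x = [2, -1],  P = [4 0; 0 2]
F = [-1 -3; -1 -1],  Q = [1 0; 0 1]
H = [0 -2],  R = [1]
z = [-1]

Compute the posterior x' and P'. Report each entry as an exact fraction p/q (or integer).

x' = [89/29, 13/29]
P' = [267/29 10/29; 10/29 7/29]

x̄ = F·x = [1, -1]
P̄ = F·P·Fᵀ + Q = [23 10; 10 7]
y = z − H·x̄ = [-3]
S = H·P̄·Hᵀ + R = [29]
K = P̄·Hᵀ·S⁻¹ = [-20/29; -14/29]
x' = x̄ + K·y = [89/29, 13/29]
P' = (I − K·H)·P̄ = [267/29 10/29; 10/29 7/29]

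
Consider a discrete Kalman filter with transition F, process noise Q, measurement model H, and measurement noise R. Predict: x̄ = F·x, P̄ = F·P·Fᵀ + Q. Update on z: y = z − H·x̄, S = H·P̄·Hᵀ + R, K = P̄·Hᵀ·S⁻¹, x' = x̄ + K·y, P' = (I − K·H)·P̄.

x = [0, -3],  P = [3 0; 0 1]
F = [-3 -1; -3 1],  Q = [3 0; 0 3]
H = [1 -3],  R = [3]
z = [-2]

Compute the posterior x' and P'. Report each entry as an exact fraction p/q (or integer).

x' = [1129/157, 467/157]
P' = [2658/157 933/157; 933/157 378/157]

x̄ = F·x = [3, -3]
P̄ = F·P·Fᵀ + Q = [31 26; 26 31]
y = z − H·x̄ = [-14]
S = H·P̄·Hᵀ + R = [157]
K = P̄·Hᵀ·S⁻¹ = [-47/157; -67/157]
x' = x̄ + K·y = [1129/157, 467/157]
P' = (I − K·H)·P̄ = [2658/157 933/157; 933/157 378/157]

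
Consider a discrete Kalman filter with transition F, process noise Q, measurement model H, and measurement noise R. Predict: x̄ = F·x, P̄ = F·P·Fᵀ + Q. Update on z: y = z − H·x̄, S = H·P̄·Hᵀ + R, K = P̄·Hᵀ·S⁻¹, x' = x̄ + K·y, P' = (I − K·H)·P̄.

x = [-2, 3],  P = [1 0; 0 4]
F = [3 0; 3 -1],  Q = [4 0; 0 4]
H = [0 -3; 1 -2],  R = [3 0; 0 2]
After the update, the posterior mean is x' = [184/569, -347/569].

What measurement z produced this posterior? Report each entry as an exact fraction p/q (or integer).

z = [1, 2]

x̄ = F·x = [-6, -9]
P̄ = F·P·Fᵀ + Q = [13 9; 9 17]
S = H·P̄·Hᵀ + R = [156 75; 75 47]
K = P̄·Hᵀ·S⁻¹ = [-298/569 415/569; -174/569 -25/569]
x' − x̄ = [3598/569, 4774/569] = K·y
y = (KᵀK)⁻¹·Kᵀ·(x' − x̄) = [-26, -10]
z = y + H·x̄ = [-26, -10] + [27, 12] = [1, 2]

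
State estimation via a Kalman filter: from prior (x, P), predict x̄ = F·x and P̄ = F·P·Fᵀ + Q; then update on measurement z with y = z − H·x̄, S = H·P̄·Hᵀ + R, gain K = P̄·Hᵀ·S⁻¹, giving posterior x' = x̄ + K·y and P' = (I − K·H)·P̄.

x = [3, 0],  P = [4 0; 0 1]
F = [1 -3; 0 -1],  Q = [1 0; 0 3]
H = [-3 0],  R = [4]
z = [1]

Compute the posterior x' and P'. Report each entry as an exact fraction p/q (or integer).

x' = [-3/13, -9/13]
P' = [28/65 6/65; 6/65 439/130]

x̄ = F·x = [3, 0]
P̄ = F·P·Fᵀ + Q = [14 3; 3 4]
y = z − H·x̄ = [10]
S = H·P̄·Hᵀ + R = [130]
K = P̄·Hᵀ·S⁻¹ = [-21/65; -9/130]
x' = x̄ + K·y = [-3/13, -9/13]
P' = (I − K·H)·P̄ = [28/65 6/65; 6/65 439/130]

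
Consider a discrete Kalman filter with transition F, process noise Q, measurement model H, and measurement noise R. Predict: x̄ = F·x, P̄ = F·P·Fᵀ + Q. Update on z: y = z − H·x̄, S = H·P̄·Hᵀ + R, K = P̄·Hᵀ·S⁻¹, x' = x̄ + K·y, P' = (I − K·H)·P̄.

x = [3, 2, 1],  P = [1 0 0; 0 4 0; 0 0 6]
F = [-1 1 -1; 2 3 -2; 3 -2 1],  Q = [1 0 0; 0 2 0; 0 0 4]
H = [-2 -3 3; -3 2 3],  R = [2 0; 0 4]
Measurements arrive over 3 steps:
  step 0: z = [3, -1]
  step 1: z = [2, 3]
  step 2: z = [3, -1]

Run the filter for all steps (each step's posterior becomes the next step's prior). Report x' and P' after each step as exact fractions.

step 0: x' = [-92168/106955, -435582/534775, -224149/534775], P' = [30916/21391 30118/106955 128716/106955; 30118/106955 156062/534775 181034/534775; 128716/106955 181034/534775 638488/534775]
step 1: x' = [-1927669124/3701716919, -231857982/3701716919, 1311454171/3701716919], P' = [10854169708/11105150757 560153488/3701716919 2893301112/3701716919; 560153488/3701716919 927248904/3701716919 817359400/3701716919; 2893301112/3701716919 817359400/3701716919 3013885112/3701716919]
step 2: x' = [-29446345307676/81710077060889, -75634803892222/81710077060889, -11273786657303/81710077060889], P' = [79426440623376/81710077060889 12435106458710/81710077060889 63628410320944/81710077060889; 12435106458710/81710077060889 20438247698845/81710077060889 18072639519508/81710077060889; 63628410320944/81710077060889 18072639519508/81710077060889 66395521331768/81710077060889]

step 0: x̄ = F·x = [-2, 10, 6]
step 0: P̄ = F·P·Fᵀ + Q = [12 22 -17; 22 66 -30; -17 -30 35]
step 0: y = z − H·x̄ = [11, -45]
step 0: S = H·P̄·Hᵀ + R = [1967 446; 446 373]
step 0: K = P̄·Hᵀ·S⁻¹ = [-6683/106955 -4339/106955; -113132/534775 100864/534775; 42601/534775 86698/534775]
step 0: x' = x̄ + K·y = [-92168/106955, -435582/534775, -224149/534775]
step 0: P' = (I − K·H)·P̄ = [30916/21391 30118/106955 128716/106955; 30118/106955 156062/534775 181034/534775; 128716/106955 181034/534775 638488/534775]
step 1: x̄ = F·x = [249407/534775, -1780128/534775, -147101/106955]
step 1: P̄ = F·P·Fᵀ + Q = [2726137/534775 -856398/534775 -909516/106955; -856398/534775 2605692/534775 373984/106955; -909516/106955 373984/106955 467528/21391]
step 1: y = z − H·x̄ = [-313101/106955, 8119317/534775]
step 1: S = H·P̄·Hᵀ + R = [6050190/21391 32847684/106955; 32847684/106955 256863157/534775]
step 1: K = P̄·Hᵀ·S⁻¹ = [-355005400/11105150757 -263489849/3701716919; -724987744/3701716919 656528886/3701716919; 401487456/3701716919 499117700/3701716919]
step 1: x' = x̄ + K·y = [-1927669124/3701716919, -231857982/3701716919, 1311454171/3701716919]
step 1: P' = (I − K·H)·P̄ = [10854169708/11105150757 560153488/3701716919 2893301112/3701716919; 560153488/3701716919 927248904/3701716919 817359400/3701716919; 2893301112/3701716919 817359400/3701716919 3013885112/3701716919]
step 2: x̄ = F·x = [384356971/3701716919, -7173820536/3701716919, -4007837237/3701716919]
step 2: P̄ = F·P·Fᵀ + Q = [42877451857/11105150757 -9220640072/11105150757 -22042911436/3701716919; -9220640072/11105150757 48130682578/11105150757 7066154560/3701716919; -22042911436/3701716919 7066154560/3701716919 61460784744/3701716919]
step 2: y = z − H·x̄ = [2375914802/3701716919, 23822506777/3701716919]
step 2: S = H·P̄·Hᵀ + R = [2587662224824/11105150757 2510154226982/11105150757; 2510154226982/11105150757 3837628050709/11105150757]
step 2: K = P̄·Hᵀ·S⁻¹ = [-2636484830025/81710077060889 -5630969497469/81710077060889; -31967037455431/163420154121778 14447273645021/81710077060889; 8855912397446/81710077060889 11111653017872/81710077060889]
step 2: x' = x̄ + K·y = [-29446345307676/81710077060889, -75634803892222/81710077060889, -11273786657303/81710077060889]
step 2: P' = (I − K·H)·P̄ = [79426440623376/81710077060889 12435106458710/81710077060889 63628410320944/81710077060889; 12435106458710/81710077060889 20438247698845/81710077060889 18072639519508/81710077060889; 63628410320944/81710077060889 18072639519508/81710077060889 66395521331768/81710077060889]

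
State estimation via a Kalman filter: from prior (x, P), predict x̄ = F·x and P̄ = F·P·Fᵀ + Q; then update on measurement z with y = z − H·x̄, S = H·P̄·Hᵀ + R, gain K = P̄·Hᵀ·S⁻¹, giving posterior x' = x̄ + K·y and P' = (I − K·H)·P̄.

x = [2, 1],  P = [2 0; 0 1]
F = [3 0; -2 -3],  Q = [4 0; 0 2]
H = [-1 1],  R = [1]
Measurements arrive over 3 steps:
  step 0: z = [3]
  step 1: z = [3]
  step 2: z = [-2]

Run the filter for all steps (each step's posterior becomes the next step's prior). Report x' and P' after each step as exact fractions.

step 0: x' = [-74/33, 17/33], P' = [148/33 131/33; 131/33 293/66]
step 1: x' = [-76426/18359, -20909/18359], P' = [58838/18359 51776/18359; 51776/18359 63007/18359]
step 2: x' = [-4577451/1859903, -16112939/3719806], P' = [6016276/1859903 5305281/1859903; 5305281/1859903 12890019/3719806]

step 0: x̄ = F·x = [6, -7]
step 0: P̄ = F·P·Fᵀ + Q = [22 -12; -12 19]
step 0: y = z − H·x̄ = [16]
step 0: S = H·P̄·Hᵀ + R = [66]
step 0: K = P̄·Hᵀ·S⁻¹ = [-17/33; 31/66]
step 0: x' = x̄ + K·y = [-74/33, 17/33]
step 0: P' = (I − K·H)·P̄ = [148/33 131/33; 131/33 293/66]
step 1: x̄ = F·x = [-74/11, 97/33]
step 1: P̄ = F·P·Fᵀ + Q = [488/11 -689/11; -689/11 7097/66]
step 1: y = z − H·x̄ = [-20/3]
step 1: S = H·P̄·Hᵀ + R = [1669/6]
step 1: K = P̄·Hᵀ·S⁻¹ = [-642/1669; 1021/1669]
step 1: x' = x̄ + K·y = [-76426/18359, -20909/18359]
step 1: P' = (I − K·H)·P̄ = [58838/18359 51776/18359; 51776/18359 63007/18359]
step 2: x̄ = F·x = [-229278/18359, 215579/18359]
step 2: P̄ = F·P·Fᵀ + Q = [602978/18359 -819012/18359; -819012/18359 1460445/18359]
step 2: y = z − H·x̄ = [-481575/18359]
step 2: S = H·P̄·Hᵀ + R = [3719806/18359]
step 2: K = P̄·Hᵀ·S⁻¹ = [-710995/1859903; 2279457/3719806]
step 2: x' = x̄ + K·y = [-4577451/1859903, -16112939/3719806]
step 2: P' = (I − K·H)·P̄ = [6016276/1859903 5305281/1859903; 5305281/1859903 12890019/3719806]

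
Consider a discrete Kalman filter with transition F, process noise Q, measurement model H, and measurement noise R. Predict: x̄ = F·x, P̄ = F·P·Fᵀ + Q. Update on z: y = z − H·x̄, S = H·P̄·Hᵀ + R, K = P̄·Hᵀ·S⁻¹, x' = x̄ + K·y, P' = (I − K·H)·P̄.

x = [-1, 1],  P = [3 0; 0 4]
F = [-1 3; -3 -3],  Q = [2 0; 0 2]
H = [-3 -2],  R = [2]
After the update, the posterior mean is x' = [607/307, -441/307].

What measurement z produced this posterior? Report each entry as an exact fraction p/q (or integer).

z = [-3]

x̄ = F·x = [4, 0]
P̄ = F·P·Fᵀ + Q = [41 -27; -27 65]
S = H·P̄·Hᵀ + R = [307]
K = P̄·Hᵀ·S⁻¹ = [-69/307; -49/307]
x' − x̄ = [-621/307, -441/307] = K·y
y = (KᵀK)⁻¹·Kᵀ·(x' − x̄) = [9]
z = y + H·x̄ = [9] + [-12] = [-3]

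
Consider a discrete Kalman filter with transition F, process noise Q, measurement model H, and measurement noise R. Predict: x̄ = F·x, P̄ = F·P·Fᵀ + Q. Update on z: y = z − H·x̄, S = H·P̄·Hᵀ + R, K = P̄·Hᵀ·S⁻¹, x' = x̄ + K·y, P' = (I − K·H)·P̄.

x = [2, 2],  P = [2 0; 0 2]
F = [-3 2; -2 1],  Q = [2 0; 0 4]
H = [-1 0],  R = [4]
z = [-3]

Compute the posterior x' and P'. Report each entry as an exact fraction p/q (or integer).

x̄ = F·x = [-2, -2]
P̄ = F·P·Fᵀ + Q = [28 16; 16 14]
y = z − H·x̄ = [-5]
S = H·P̄·Hᵀ + R = [32]
K = P̄·Hᵀ·S⁻¹ = [-7/8; -1/2]
x' = x̄ + K·y = [19/8, 1/2]
P' = (I − K·H)·P̄ = [7/2 2; 2 6]

x' = [19/8, 1/2]
P' = [7/2 2; 2 6]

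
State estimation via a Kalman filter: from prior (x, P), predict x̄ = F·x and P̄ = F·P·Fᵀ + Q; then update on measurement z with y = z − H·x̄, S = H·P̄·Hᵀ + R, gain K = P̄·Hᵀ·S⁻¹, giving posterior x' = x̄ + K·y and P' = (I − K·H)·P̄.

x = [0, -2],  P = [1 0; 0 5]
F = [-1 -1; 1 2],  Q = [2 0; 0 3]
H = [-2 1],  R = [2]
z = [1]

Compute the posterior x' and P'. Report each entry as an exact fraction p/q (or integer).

x' = [-13/34, 1/17]
P' = [29/34 20/17; 20/17 166/51]

x̄ = F·x = [2, -4]
P̄ = F·P·Fᵀ + Q = [8 -11; -11 24]
y = z − H·x̄ = [9]
S = H·P̄·Hᵀ + R = [102]
K = P̄·Hᵀ·S⁻¹ = [-9/34; 23/51]
x' = x̄ + K·y = [-13/34, 1/17]
P' = (I − K·H)·P̄ = [29/34 20/17; 20/17 166/51]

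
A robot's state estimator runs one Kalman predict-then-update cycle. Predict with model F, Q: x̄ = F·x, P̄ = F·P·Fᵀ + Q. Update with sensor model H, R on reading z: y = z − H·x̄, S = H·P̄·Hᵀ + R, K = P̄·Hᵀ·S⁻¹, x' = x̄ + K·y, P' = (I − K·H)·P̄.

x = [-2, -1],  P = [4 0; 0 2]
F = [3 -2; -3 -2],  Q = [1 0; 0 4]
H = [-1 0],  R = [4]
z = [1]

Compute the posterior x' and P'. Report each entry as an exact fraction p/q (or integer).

x' = [-61/49, 44/7]
P' = [180/49 -16/7; -16/7 32]

x̄ = F·x = [-4, 8]
P̄ = F·P·Fᵀ + Q = [45 -28; -28 48]
y = z − H·x̄ = [-3]
S = H·P̄·Hᵀ + R = [49]
K = P̄·Hᵀ·S⁻¹ = [-45/49; 4/7]
x' = x̄ + K·y = [-61/49, 44/7]
P' = (I − K·H)·P̄ = [180/49 -16/7; -16/7 32]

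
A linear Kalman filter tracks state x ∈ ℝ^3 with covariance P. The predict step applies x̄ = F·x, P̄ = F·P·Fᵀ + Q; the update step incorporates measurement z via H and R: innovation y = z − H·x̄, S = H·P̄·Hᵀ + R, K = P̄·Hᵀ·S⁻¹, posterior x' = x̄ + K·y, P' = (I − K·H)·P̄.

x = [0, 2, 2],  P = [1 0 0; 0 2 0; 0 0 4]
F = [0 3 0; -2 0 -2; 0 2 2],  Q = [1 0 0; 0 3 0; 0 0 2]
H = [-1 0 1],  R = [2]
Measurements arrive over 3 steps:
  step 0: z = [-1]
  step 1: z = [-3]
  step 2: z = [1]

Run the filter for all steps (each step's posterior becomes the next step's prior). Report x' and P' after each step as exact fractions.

step 0: x' = [159/23, -44/23, 142/23], P' = [388/23 -112/23 374/23; -112/23 273/23 -144/23; 374/23 -144/23 402/23]
step 1: x' = [7343/1286, -1226/643, 1941/643], P' = [37697/643 -24112/643 36844/643; -24112/643 31793/643 -25920/643; 36844/643 -25920/643 37254/643]
step 2: x' = [50513/143852, -283690/35963, 99415/71926], P' = [7478373/71926 -2596986/35963 3676301/35963; -2596986/35963 2805941/35963 -2696100/35963; 3676301/35963 -2696100/35963 3685020/35963]

step 0: x̄ = F·x = [6, -4, 8]
step 0: P̄ = F·P·Fᵀ + Q = [19 0 12; 0 23 -16; 12 -16 26]
step 0: y = z − H·x̄ = [-3]
step 0: S = H·P̄·Hᵀ + R = [23]
step 0: K = P̄·Hᵀ·S⁻¹ = [-7/23; -16/23; 14/23]
step 0: x' = x̄ + K·y = [159/23, -44/23, 142/23]
step 0: P' = (I − K·H)·P̄ = [388/23 -112/23 374/23; -112/23 273/23 -144/23; 374/23 -144/23 402/23]
step 1: x̄ = F·x = [-132/23, -602/23, 196/23]
step 1: P̄ = F·P·Fᵀ + Q = [2480/23 1536/23 774/23; 1536/23 6221/23 -2080/23; 774/23 -2080/23 1594/23]
step 1: y = z − H·x̄ = [-397/23]
step 1: S = H·P̄·Hᵀ + R = [2572/23]
step 1: K = P̄·Hᵀ·S⁻¹ = [-853/1286; -904/643; 205/643]
step 1: x' = x̄ + K·y = [7343/1286, -1226/643, 1941/643]
step 1: P' = (I − K·H)·P̄ = [37697/643 -24112/643 36844/643; -24112/643 31793/643 -25920/643; 36844/643 -25920/643 37254/643]
step 2: x̄ = F·x = [-3678/643, -11225/643, 1430/643]
step 2: P̄ = F·P·Fᵀ + Q = [286780/643 300192/643 35238/643; 300192/643 596485/643 -96264/643; 35238/643 -96264/643 70114/643]
step 2: y = z − H·x̄ = [-4465/643]
step 2: S = H·P̄·Hᵀ + R = [287704/643]
step 2: K = P̄·Hᵀ·S⁻¹ = [-125771/143852; -49557/35963; 8719/71926]
step 2: x' = x̄ + K·y = [50513/143852, -283690/35963, 99415/71926]
step 2: P' = (I − K·H)·P̄ = [7478373/71926 -2596986/35963 3676301/35963; -2596986/35963 2805941/35963 -2696100/35963; 3676301/35963 -2696100/35963 3685020/35963]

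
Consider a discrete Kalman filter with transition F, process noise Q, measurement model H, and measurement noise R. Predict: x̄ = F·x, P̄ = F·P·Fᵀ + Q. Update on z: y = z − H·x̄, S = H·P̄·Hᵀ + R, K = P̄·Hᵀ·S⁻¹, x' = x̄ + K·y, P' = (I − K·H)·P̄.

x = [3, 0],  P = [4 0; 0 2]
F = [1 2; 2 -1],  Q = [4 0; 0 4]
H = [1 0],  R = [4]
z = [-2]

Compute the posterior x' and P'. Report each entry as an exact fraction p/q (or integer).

x' = [-1, 5]
P' = [16/5 4/5; 4/5 106/5]

x̄ = F·x = [3, 6]
P̄ = F·P·Fᵀ + Q = [16 4; 4 22]
y = z − H·x̄ = [-5]
S = H·P̄·Hᵀ + R = [20]
K = P̄·Hᵀ·S⁻¹ = [4/5; 1/5]
x' = x̄ + K·y = [-1, 5]
P' = (I − K·H)·P̄ = [16/5 4/5; 4/5 106/5]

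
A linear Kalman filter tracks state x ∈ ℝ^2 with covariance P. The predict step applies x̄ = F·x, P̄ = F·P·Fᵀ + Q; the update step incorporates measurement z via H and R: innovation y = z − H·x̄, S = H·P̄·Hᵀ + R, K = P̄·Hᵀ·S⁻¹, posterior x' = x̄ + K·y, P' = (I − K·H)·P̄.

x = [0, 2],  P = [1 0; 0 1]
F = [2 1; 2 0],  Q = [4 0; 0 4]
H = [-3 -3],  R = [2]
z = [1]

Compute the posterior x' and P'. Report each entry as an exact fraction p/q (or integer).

x̄ = F·x = [2, 0]
P̄ = F·P·Fᵀ + Q = [9 4; 4 8]
y = z − H·x̄ = [7]
S = H·P̄·Hᵀ + R = [227]
K = P̄·Hᵀ·S⁻¹ = [-39/227; -36/227]
x' = x̄ + K·y = [181/227, -252/227]
P' = (I − K·H)·P̄ = [522/227 -496/227; -496/227 520/227]

x' = [181/227, -252/227]
P' = [522/227 -496/227; -496/227 520/227]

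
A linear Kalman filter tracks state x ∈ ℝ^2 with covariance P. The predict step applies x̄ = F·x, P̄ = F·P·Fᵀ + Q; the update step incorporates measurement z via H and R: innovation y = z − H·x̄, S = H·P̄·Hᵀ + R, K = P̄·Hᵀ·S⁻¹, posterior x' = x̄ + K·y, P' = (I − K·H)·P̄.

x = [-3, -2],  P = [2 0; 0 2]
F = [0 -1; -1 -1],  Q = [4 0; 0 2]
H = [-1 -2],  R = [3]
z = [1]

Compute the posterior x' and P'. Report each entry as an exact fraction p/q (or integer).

x̄ = F·x = [2, 5]
P̄ = F·P·Fᵀ + Q = [6 2; 2 6]
y = z − H·x̄ = [13]
S = H·P̄·Hᵀ + R = [41]
K = P̄·Hᵀ·S⁻¹ = [-10/41; -14/41]
x' = x̄ + K·y = [-48/41, 23/41]
P' = (I − K·H)·P̄ = [146/41 -58/41; -58/41 50/41]

x' = [-48/41, 23/41]
P' = [146/41 -58/41; -58/41 50/41]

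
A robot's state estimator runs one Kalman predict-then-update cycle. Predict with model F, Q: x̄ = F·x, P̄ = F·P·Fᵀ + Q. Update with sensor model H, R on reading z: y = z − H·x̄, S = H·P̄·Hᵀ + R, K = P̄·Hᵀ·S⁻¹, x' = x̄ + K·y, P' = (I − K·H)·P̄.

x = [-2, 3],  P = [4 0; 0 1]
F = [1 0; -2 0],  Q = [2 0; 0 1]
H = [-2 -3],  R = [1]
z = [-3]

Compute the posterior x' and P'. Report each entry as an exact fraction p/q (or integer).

x' = [-52/41, 153/82]
P' = [174/41 -118/41; -118/41 169/82]

x̄ = F·x = [-2, 4]
P̄ = F·P·Fᵀ + Q = [6 -8; -8 17]
y = z − H·x̄ = [5]
S = H·P̄·Hᵀ + R = [82]
K = P̄·Hᵀ·S⁻¹ = [6/41; -35/82]
x' = x̄ + K·y = [-52/41, 153/82]
P' = (I − K·H)·P̄ = [174/41 -118/41; -118/41 169/82]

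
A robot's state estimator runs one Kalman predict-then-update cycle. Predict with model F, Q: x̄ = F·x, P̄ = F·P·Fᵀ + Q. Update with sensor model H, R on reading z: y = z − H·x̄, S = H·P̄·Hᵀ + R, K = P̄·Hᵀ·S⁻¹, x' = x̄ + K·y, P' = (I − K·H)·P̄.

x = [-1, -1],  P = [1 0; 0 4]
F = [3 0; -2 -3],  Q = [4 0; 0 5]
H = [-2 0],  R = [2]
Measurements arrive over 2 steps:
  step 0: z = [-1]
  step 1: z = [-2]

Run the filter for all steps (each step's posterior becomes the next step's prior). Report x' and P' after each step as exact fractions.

step 0: x̄ = F·x = [-3, 5]
step 0: P̄ = F·P·Fᵀ + Q = [13 -6; -6 45]
step 0: y = z − H·x̄ = [-7]
step 0: S = H·P̄·Hᵀ + R = [54]
step 0: K = P̄·Hᵀ·S⁻¹ = [-13/27; 2/9]
step 0: x' = x̄ + K·y = [10/27, 31/9]
step 0: P' = (I − K·H)·P̄ = [13/27 -2/9; -2/9 127/3]
step 1: x̄ = F·x = [10/9, -299/27]
step 1: P̄ = F·P·Fᵀ + Q = [25/3 -8/9; -8/9 10402/27]
step 1: y = z − H·x̄ = [2/9]
step 1: S = H·P̄·Hᵀ + R = [106/3]
step 1: K = P̄·Hᵀ·S⁻¹ = [-25/53; 8/159]
step 1: x' = x̄ + K·y = [160/159, -1759/159]
step 1: P' = (I − K·H)·P̄ = [25/53 -8/159; -8/159 20414/53]

step 0: x' = [10/27, 31/9], P' = [13/27 -2/9; -2/9 127/3]
step 1: x' = [160/159, -1759/159], P' = [25/53 -8/159; -8/159 20414/53]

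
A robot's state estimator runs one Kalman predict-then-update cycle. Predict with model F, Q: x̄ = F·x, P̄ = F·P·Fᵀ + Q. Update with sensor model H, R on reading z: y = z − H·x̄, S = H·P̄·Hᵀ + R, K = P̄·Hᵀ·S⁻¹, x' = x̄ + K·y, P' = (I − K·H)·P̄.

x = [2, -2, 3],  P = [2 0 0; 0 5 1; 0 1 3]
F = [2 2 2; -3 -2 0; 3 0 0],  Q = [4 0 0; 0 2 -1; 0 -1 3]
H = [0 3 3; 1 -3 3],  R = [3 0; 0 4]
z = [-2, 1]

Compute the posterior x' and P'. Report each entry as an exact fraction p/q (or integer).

x̄ = F·x = [6, -2, 6]
P̄ = F·P·Fᵀ + Q = [52 -36 12; -36 40 -19; 12 -19 21]
y = z − H·x̄ = [-14, -29]
S = H·P̄·Hᵀ + R = [210 -243; -243 1235]
K = P̄·Hᵀ·S⁻¹ = [-13764/66767 7888/66767; 8682/66767 -9807/66767; 13162/66767 9726/66767]
x' = x̄ + K·y = [364546/66767, 29321/66767, -65720/66767]
P' = (I − K·H)·P̄ = [934828/66767 143664/66767 -157428/66767; 143664/66767 34823/66767 -26141/66767; -157428/66767 -26141/66767 39303/66767]

x' = [364546/66767, 29321/66767, -65720/66767]
P' = [934828/66767 143664/66767 -157428/66767; 143664/66767 34823/66767 -26141/66767; -157428/66767 -26141/66767 39303/66767]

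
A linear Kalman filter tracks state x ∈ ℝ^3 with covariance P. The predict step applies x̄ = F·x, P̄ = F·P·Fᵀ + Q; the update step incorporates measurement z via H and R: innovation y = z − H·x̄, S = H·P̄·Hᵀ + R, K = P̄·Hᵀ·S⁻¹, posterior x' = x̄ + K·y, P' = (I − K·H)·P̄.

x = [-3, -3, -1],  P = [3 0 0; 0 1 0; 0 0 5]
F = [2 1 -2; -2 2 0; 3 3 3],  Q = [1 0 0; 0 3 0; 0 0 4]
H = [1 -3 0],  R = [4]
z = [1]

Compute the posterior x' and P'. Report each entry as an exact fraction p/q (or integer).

x' = [-1371/269, -536/269, -5433/269]
P' = [5050/269 1598/269 -4149/269; 1598/269 622/269 -1419/269; -4149/269 -1419/269 22136/269]

x̄ = F·x = [-7, 0, -21]
P̄ = F·P·Fᵀ + Q = [34 -10 -9; -10 19 -12; -9 -12 85]
y = z − H·x̄ = [8]
S = H·P̄·Hᵀ + R = [269]
K = P̄·Hᵀ·S⁻¹ = [64/269; -67/269; 27/269]
x' = x̄ + K·y = [-1371/269, -536/269, -5433/269]
P' = (I − K·H)·P̄ = [5050/269 1598/269 -4149/269; 1598/269 622/269 -1419/269; -4149/269 -1419/269 22136/269]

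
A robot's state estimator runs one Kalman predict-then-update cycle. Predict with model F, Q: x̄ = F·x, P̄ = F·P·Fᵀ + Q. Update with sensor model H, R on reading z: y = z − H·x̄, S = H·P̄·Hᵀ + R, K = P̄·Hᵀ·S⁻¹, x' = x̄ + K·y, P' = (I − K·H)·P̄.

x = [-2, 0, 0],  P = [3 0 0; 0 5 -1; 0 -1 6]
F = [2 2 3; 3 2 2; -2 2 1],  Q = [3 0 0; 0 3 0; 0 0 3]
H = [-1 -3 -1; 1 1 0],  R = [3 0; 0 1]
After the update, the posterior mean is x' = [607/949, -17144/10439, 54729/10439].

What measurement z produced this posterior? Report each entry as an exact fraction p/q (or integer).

x̄ = F·x = [-4, -6, 4]
P̄ = F·P·Fᵀ + Q = [77 64 18; 64 66 8; 18 8 37]
S = H·P̄·Hᵀ + R = [1179 -557; -557 272]
K = P̄·Hᵀ·S⁻¹ = [43/949 580/949; -1030/10439 2880/10439; -7006/10439 -13349/10439]
x' − x̄ = [4403/949, 45490/10439, 12973/10439] = K·y
y = (KᵀK)⁻¹·Kᵀ·(x' − x̄) = [-19, 9]
z = y + H·x̄ = [-19, 9] + [18, -10] = [-1, -1]

z = [-1, -1]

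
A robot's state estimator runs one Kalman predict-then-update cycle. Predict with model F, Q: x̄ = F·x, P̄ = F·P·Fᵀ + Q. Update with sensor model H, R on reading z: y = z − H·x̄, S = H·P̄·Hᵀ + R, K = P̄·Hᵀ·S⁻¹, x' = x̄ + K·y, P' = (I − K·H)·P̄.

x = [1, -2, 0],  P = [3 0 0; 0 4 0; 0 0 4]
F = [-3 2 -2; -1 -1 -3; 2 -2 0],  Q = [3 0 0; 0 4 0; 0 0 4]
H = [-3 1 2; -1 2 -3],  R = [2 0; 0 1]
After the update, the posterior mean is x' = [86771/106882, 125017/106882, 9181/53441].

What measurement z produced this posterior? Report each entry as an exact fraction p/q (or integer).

z = [-1, 1]

x̄ = F·x = [-7, 1, 6]
P̄ = F·P·Fᵀ + Q = [62 25 -34; 25 47 2; -34 2 32]
S = H·P̄·Hᵀ + R = [1001 -323; -323 211]
K = P̄·Hᵀ·S⁻¹ = [-19249/106882 16123/106882; 15285/106882 55311/106882; 8357/53441 -1897/53441]
x' − x̄ = [834945/106882, 18135/106882, -311465/53441] = K·y
y = (KᵀK)⁻¹·Kᵀ·(x' − x̄) = [-35, 10]
z = y + H·x̄ = [-35, 10] + [34, -9] = [-1, 1]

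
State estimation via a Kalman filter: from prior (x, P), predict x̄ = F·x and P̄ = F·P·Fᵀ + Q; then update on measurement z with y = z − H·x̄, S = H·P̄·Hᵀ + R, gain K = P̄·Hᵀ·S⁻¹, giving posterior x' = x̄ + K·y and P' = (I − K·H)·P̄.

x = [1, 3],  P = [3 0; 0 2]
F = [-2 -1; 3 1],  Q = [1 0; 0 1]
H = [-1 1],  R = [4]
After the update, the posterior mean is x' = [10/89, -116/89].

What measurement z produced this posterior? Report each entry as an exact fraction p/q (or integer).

z = [-2]

x̄ = F·x = [-5, 6]
P̄ = F·P·Fᵀ + Q = [15 -20; -20 30]
S = H·P̄·Hᵀ + R = [89]
K = P̄·Hᵀ·S⁻¹ = [-35/89; 50/89]
x' − x̄ = [455/89, -650/89] = K·y
y = (KᵀK)⁻¹·Kᵀ·(x' − x̄) = [-13]
z = y + H·x̄ = [-13] + [11] = [-2]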